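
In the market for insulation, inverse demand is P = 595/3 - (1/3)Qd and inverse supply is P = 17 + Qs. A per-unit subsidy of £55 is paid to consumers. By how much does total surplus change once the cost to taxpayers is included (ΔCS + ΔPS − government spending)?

Pre-subsidy: 595/3 - (1/3)Q = 17 + Q gives Q* = 136 and P* = 153.
With the rebate, buyers effectively pay Pb = Ps − 55, where Ps is the price sellers receive.
On the curves, Pb = 595/3 - (1/3)Q and Ps = 17 + Q; the wedge Ps − Pb = 55 gives 17 + Q − (595/3 - (1/3)Q) = 55, so Q' = 177.25.
Then Pb = 595/3 − (1/3)·177.25 = 139.25 and Ps = 17 + 1·177.25 = 194.25.
ΔCS = ½(136 + 177.25)(153 − 139.25) = 2153.59375; ΔPS = ½(136 + 177.25)(194.25 − 153) = 6460.78125.
Government spending = 55 × 177.25 = 9748.75.
Net change = 2153.59375 + 6460.78125 − 9748.75 = -1134.375. The loss equals the DWL triangle ½·55·41.25.

Net change in total surplus = -£1134.375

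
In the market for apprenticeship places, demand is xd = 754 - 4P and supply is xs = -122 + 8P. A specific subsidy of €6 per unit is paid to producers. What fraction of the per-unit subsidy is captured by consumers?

Pre-subsidy: 754 - 4P = -122 + 8P gives P* = 73, x* = 462.
With the subsidy, sellers receive Ps = Pb + 6 for each unit, where Pb is the price buyers pay.
Supply in terms of Pb becomes xs = -122 + 8(Pb + 6) = -74 + 8Pb. Setting this equal to demand: 754 - 4Pb = -74 + 8Pb, so Pb = 69.
Sellers receive Ps = 69 + 6 = 75; x' = 754 − 4·69 = 478.
Buyers' price falls by P* − Pb = 73 − 69 = 4; sellers' price rises by Ps − P* = 75 − 73 = 2.
So consumers capture 4/6 = 2/3 of each unit of subsidy.

Consumer share = 2/3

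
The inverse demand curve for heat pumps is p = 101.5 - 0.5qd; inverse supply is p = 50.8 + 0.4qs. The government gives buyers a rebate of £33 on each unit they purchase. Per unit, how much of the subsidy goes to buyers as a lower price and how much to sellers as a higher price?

Buyers gain 55/3 per unit; sellers gain 44/3 per unit

Pre-subsidy: 101.5 - 0.5q = 50.8 + 0.4q gives q* = 169/3 and p* = 220/3.
With the rebate, buyers effectively pay pb = ps − 33, where ps is the price sellers receive.
On the curves, pb = 101.5 - 0.5q and ps = 50.8 + 0.4q; the wedge ps − pb = 33 gives 50.8 + 0.4q − (101.5 - 0.5q) = 33, so q' = 93.
Then pb = 101.5 − 0.5·93 = 55 and ps = 50.8 + 0.4·93 = 88.
Buyers' price falls by p* − pb = 220/3 − 55 = 55/3; sellers' price rises by ps − p* = 88 − 220/3 = 44/3.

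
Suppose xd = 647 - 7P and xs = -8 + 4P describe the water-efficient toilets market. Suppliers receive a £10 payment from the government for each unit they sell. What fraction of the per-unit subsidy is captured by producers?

Producer share = 7/11

Pre-subsidy: 647 - 7P = -8 + 4P gives P* = 655/11, x* = 2532/11.
With the subsidy, sellers receive Ps = Pb + 10 for each unit, where Pb is the price buyers pay.
Supply in terms of Pb becomes xs = -8 + 4(Pb + 10) = 32 + 4Pb. Setting this equal to demand: 647 - 7Pb = 32 + 4Pb, so Pb = 615/11.
Sellers receive Ps = 615/11 + 10 = 725/11; x' = 647 − 7·(615/11) = 2812/11.
Buyers' price falls by P* − Pb = 655/11 − 615/11 = 40/11; sellers' price rises by Ps − P* = 725/11 − 655/11 = 70/11.
So producers capture (70/11)/10 = 7/11 of each unit of subsidy.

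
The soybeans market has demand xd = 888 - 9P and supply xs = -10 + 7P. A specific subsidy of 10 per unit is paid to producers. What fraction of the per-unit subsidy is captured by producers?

Producer share = 0.5625

Pre-subsidy: 888 - 9P = -10 + 7P gives P* = 56.125, x* = 382.875.
With the subsidy, sellers receive Ps = Pb + 10 for each unit, where Pb is the price buyers pay.
Supply in terms of Pb becomes xs = -10 + 7(Pb + 10) = 60 + 7Pb. Setting this equal to demand: 888 - 9Pb = 60 + 7Pb, so Pb = 51.75.
Sellers receive Ps = 51.75 + 10 = 61.75; x' = 888 − 9·51.75 = 422.25.
Buyers' price falls by P* − Pb = 56.125 − 51.75 = 4.375; sellers' price rises by Ps − P* = 61.75 − 56.125 = 5.625.
So producers capture 5.625/10 = 0.5625 of each unit of subsidy.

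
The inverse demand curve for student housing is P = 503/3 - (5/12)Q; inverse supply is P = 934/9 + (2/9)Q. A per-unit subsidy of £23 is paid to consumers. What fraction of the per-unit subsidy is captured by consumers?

Consumer share = 15/23

Pre-subsidy: 503/3 - (5/12)Q = 934/9 + (2/9)Q gives Q* = 100 and P* = 126.
With the rebate, buyers effectively pay Pb = Ps − 23, where Ps is the price sellers receive.
On the curves, Pb = 503/3 - (5/12)Q and Ps = 934/9 + (2/9)Q; the wedge Ps − Pb = 23 gives 934/9 + (2/9)Q − (503/3 - (5/12)Q) = 23, so Q' = 136.
Then Pb = 503/3 − (5/12)·136 = 111 and Ps = 934/9 + (2/9)·136 = 134.
Buyers' price falls by P* − Pb = 126 − 111 = 15; sellers' price rises by Ps − P* = 134 − 126 = 8.
So consumers capture 15/23 = 15/23 of each unit of subsidy.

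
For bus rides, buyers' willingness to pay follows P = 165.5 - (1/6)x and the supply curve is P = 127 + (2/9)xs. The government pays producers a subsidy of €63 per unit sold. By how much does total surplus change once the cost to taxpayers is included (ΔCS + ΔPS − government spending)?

Net change in total surplus = -€5103

Pre-subsidy: 165.5 - (1/6)x = 127 + (2/9)x gives x* = 99 and P* = 149.
With the subsidy, sellers receive Ps = Pb + 63 for each unit, where Pb is the price buyers pay.
On the curves, Pb = 165.5 - (1/6)x and Ps = 127 + (2/9)x; the wedge Ps − Pb = 63 gives 127 + (2/9)x − (165.5 - (1/6)x) = 63, so x' = 261.
Then Pb = 165.5 − (1/6)·261 = 122 and Ps = 127 + (2/9)·261 = 185.
ΔCS = ½(99 + 261)(149 − 122) = 4860; ΔPS = ½(99 + 261)(185 − 149) = 6480.
Government spending = 63 × 261 = 16443.
Net change = 4860 + 6480 − 16443 = -5103. The loss equals the DWL triangle ½·63·162.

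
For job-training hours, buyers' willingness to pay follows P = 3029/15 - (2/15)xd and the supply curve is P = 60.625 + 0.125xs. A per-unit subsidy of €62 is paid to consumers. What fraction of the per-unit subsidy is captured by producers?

Producer share = 15/31

Pre-subsidy: 3029/15 - (2/15)x = 60.625 + 0.125x gives x* = 547 and P* = 129.
With the rebate, buyers effectively pay Pb = Ps − 62, where Ps is the price sellers receive.
On the curves, Pb = 3029/15 - (2/15)x and Ps = 60.625 + 0.125x; the wedge Ps − Pb = 62 gives 60.625 + 0.125x − (3029/15 - (2/15)x) = 62, so x' = 787.
Then Pb = 3029/15 − (2/15)·787 = 97 and Ps = 60.625 + 0.125·787 = 159.
Buyers' price falls by P* − Pb = 129 − 97 = 32; sellers' price rises by Ps − P* = 159 − 129 = 30.
So producers capture 30/62 = 15/31 of each unit of subsidy.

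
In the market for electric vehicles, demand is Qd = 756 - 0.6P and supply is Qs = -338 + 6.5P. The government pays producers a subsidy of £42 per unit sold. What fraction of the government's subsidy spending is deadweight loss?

Pre-subsidy: 756 - 0.6P = -338 + 6.5P gives P* = 10940/71, Q* = 47112/71.
With the subsidy, sellers receive Ps = Pb + 42 for each unit, where Pb is the price buyers pay.
Supply in terms of Pb becomes Qs = -338 + 6.5(Pb + 42) = -65 + 6.5Pb. Setting this equal to demand: 756 - 0.6Pb = -65 + 6.5Pb, so Pb = 8210/71.
Sellers receive Ps = 8210/71 + 42 = 11192/71; Q' = 756 − 0.6·(8210/71) = 48750/71.
ΔCS = ½(47112/71 + 48750/71)(10940/71 − 8210/71) = 130851630/5041; ΔPS = ½(47112/71 + 48750/71)(11192/71 − 10940/71) = 12078612/5041.
Government spending = 42 × 48750/71 = 2047500/71.
DWL = ½ × 42 × (48750/71 − 47112/71) = 34398/71; fraction = (34398/71) / (2047500/71) = 0.0168.

DWL / government spending = 0.0168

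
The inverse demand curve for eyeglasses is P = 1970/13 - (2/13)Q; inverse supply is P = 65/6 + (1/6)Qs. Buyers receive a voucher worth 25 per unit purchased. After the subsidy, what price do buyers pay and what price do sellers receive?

Buyers pay 72; sellers receive 97

Pre-subsidy: 1970/13 - (2/13)Q = 65/6 + (1/6)Q gives Q* = 439 and P* = 84.
With the rebate, buyers effectively pay Pb = Ps − 25, where Ps is the price sellers receive.
On the curves, Pb = 1970/13 - (2/13)Q and Ps = 65/6 + (1/6)Q; the wedge Ps − Pb = 25 gives 65/6 + (1/6)Q − (1970/13 - (2/13)Q) = 25, so Q' = 517.
Then Pb = 1970/13 − (2/13)·517 = 72 and Ps = 65/6 + (1/6)·517 = 97.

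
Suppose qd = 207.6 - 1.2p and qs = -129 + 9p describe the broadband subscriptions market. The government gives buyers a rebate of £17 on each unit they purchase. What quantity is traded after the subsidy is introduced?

Pre-subsidy: 207.6 - 1.2p = -129 + 9p gives p* = 33, q* = 168.
With the rebate, buyers effectively pay pb = ps − 17, where ps is the price sellers receive.
Demand in terms of ps becomes qd = 207.6 − 1.2(ps − 17) = 228 - 1.2ps. Setting this equal to supply: 228 - 1.2ps = -129 + 9ps, so ps = 35.
Buyers pay pb = 35 − 17 = 18; q' = -129 + 9·35 = 186.

q' = 186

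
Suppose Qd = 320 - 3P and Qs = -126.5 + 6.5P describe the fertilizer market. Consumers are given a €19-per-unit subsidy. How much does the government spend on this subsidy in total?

Government cost = €4142

Pre-subsidy: 320 - 3P = -126.5 + 6.5P gives P* = 47, Q* = 179.
With the rebate, buyers effectively pay Pb = Ps − 19, where Ps is the price sellers receive.
Demand in terms of Ps becomes Qd = 320 − 3(Ps − 19) = 377 - 3Ps. Setting this equal to supply: 377 - 3Ps = -126.5 + 6.5Ps, so Ps = 53.
Buyers pay Pb = 53 − 19 = 34; Q' = -126.5 + 6.5·53 = 218.
Government outlay = subsidy × quantity = 19 × 218 = 4142.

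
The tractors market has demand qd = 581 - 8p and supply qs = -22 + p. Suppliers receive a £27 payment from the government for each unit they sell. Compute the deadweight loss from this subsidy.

Deadweight loss = £324

Pre-subsidy: 581 - 8p = -22 + p gives p* = 67, q* = 45.
With the subsidy, sellers receive ps = pb + 27 for each unit, where pb is the price buyers pay.
Supply in terms of pb becomes qs = -22 + 1(pb + 27) = 5 + pb. Setting this equal to demand: 581 - 8pb = 5 + pb, so pb = 64.
Sellers receive ps = 64 + 27 = 91; q' = 581 − 8·64 = 69.
The subsidy expands output by 69 − 45 = 24 past the efficient level; on those units the gap between marginal cost and willingness to pay runs from 0 up to 27.
DWL = ½ × 27 × 24 = 324.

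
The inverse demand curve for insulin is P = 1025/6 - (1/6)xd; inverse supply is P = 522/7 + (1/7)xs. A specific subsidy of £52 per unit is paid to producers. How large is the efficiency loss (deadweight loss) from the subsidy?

Pre-subsidy: 1025/6 - (1/6)x = 522/7 + (1/7)x gives x* = 311 and P* = 119.
With the subsidy, sellers receive Ps = Pb + 52 for each unit, where Pb is the price buyers pay.
On the curves, Pb = 1025/6 - (1/6)x and Ps = 522/7 + (1/7)x; the wedge Ps − Pb = 52 gives 522/7 + (1/7)x − (1025/6 - (1/6)x) = 52, so x' = 479.
Then Pb = 1025/6 − (1/6)·479 = 91 and Ps = 522/7 + (1/7)·479 = 143.
The subsidy expands output by 479 − 311 = 168 past the efficient level; on those units the gap between marginal cost and willingness to pay runs from 0 up to 52.
DWL = ½ × 52 × 168 = 4368.

Deadweight loss = £4368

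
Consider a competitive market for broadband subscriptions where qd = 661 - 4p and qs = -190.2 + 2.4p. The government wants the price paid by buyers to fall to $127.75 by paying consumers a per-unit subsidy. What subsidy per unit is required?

At a buyer price of 127.75, quantity demanded is 661 − 4·127.75 = 150.
Sellers supply 150 only when they receive ps with -190.2 + 2.4·ps = 150, i.e. ps = 141.75.
s = ps − pb = 141.75 − 127.75 = 14.

Required subsidy s = $14 per unit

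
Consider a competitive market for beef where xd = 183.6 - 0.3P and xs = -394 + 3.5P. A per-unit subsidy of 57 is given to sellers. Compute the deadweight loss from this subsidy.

Pre-subsidy: 183.6 - 0.3P = -394 + 3.5P gives P* = 152, x* = 138.
With the subsidy, sellers receive Ps = Pb + 57 for each unit, where Pb is the price buyers pay.
Supply in terms of Pb becomes xs = -394 + 3.5(Pb + 57) = -194.5 + 3.5Pb. Setting this equal to demand: 183.6 - 0.3Pb = -194.5 + 3.5Pb, so Pb = 99.5.
Sellers receive Ps = 99.5 + 57 = 156.5; x' = 183.6 − 0.3·99.5 = 153.75.
The subsidy expands output by 153.75 − 138 = 15.75 past the efficient level; on those units the gap between marginal cost and willingness to pay runs from 0 up to 57.
DWL = ½ × 57 × 15.75 = 448.875.

Deadweight loss = 448.875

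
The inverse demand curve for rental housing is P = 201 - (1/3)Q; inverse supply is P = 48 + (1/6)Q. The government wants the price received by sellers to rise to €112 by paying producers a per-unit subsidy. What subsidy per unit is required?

Required subsidy s = €39 per unit

At a seller price of 112, quantity supplied is -288 + 6·112 = 384.
Buyers absorb 384 only when they pay Pb = 201 − (1/3)·384 = 73.
s = Ps − Pb = 112 − 73 = 39.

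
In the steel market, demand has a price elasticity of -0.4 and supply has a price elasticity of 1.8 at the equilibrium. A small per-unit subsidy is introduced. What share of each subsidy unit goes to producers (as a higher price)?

For a small subsidy around the equilibrium, the benefit split depends on the relative slopes, which at a point are proportional to the elasticities.
Buyer share = εs/(εs + |εd|) = 1.8/(1.8 + 0.4) = 9/11; seller share = |εd|/(εs + |εd|) = 2/11.
So producers capture 2/11 of the subsidy.

Producer share = 2/11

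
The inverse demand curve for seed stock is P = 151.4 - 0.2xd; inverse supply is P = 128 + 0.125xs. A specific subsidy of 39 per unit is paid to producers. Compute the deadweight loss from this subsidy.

Pre-subsidy: 151.4 - 0.2x = 128 + 0.125x gives x* = 72 and P* = 137.
With the subsidy, sellers receive Ps = Pb + 39 for each unit, where Pb is the price buyers pay.
On the curves, Pb = 151.4 - 0.2x and Ps = 128 + 0.125x; the wedge Ps − Pb = 39 gives 128 + 0.125x − (151.4 - 0.2x) = 39, so x' = 192.
Then Pb = 151.4 − 0.2·192 = 113 and Ps = 128 + 0.125·192 = 152.
The subsidy expands output by 192 − 72 = 120 past the efficient level; on those units the gap between marginal cost and willingness to pay runs from 0 up to 39.
DWL = ½ × 39 × 120 = 2340.

Deadweight loss = 2340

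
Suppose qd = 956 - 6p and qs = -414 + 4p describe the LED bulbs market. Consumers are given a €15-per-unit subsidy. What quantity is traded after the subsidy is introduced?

q' = 170

Pre-subsidy: 956 - 6p = -414 + 4p gives p* = 137, q* = 134.
With the rebate, buyers effectively pay pb = ps − 15, where ps is the price sellers receive.
Demand in terms of ps becomes qd = 956 − 6(ps − 15) = 1046 - 6ps. Setting this equal to supply: 1046 - 6ps = -414 + 4ps, so ps = 146.
Buyers pay pb = 146 − 15 = 131; q' = -414 + 4·146 = 170.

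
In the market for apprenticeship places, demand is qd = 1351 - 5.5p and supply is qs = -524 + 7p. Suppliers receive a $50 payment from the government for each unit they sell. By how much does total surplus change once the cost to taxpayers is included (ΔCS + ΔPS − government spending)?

Pre-subsidy: 1351 - 5.5p = -524 + 7p gives p* = 150, q* = 526.
With the subsidy, sellers receive ps = pb + 50 for each unit, where pb is the price buyers pay.
Supply in terms of pb becomes qs = -524 + 7(pb + 50) = -174 + 7pb. Setting this equal to demand: 1351 - 5.5pb = -174 + 7pb, so pb = 122.
Sellers receive ps = 122 + 50 = 172; q' = 1351 − 5.5·122 = 680.
ΔCS = ½(526 + 680)(150 − 122) = 16884; ΔPS = ½(526 + 680)(172 − 150) = 13266.
Government spending = 50 × 680 = 34000.
Net change = 16884 + 13266 − 34000 = -3850. The loss equals the DWL triangle ½·50·154.

Net change in total surplus = -$3850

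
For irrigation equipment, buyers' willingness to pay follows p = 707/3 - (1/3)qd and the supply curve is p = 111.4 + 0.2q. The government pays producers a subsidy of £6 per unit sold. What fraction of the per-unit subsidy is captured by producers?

Producer share = 0.375

Pre-subsidy: 707/3 - (1/3)q = 111.4 + 0.2q gives q* = 233 and p* = 158.
With the subsidy, sellers receive ps = pb + 6 for each unit, where pb is the price buyers pay.
On the curves, pb = 707/3 - (1/3)q and ps = 111.4 + 0.2q; the wedge ps − pb = 6 gives 111.4 + 0.2q − (707/3 - (1/3)q) = 6, so q' = 244.25.
Then pb = 707/3 − (1/3)·244.25 = 154.25 and ps = 111.4 + 0.2·244.25 = 160.25.
Buyers' price falls by p* − pb = 158 − 154.25 = 3.75; sellers' price rises by ps − p* = 160.25 − 158 = 2.25.
So producers capture 2.25/6 = 0.375 of each unit of subsidy.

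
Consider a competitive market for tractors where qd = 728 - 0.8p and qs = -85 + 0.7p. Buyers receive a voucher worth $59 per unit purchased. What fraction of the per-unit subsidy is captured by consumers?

Consumer share = 7/15

Pre-subsidy: 728 - 0.8p = -85 + 0.7p gives p* = 542, q* = 294.4.
With the rebate, buyers effectively pay pb = ps − 59, where ps is the price sellers receive.
Demand in terms of ps becomes qd = 728 − 0.8(ps − 59) = 775.2 - 0.8ps. Setting this equal to supply: 775.2 - 0.8ps = -85 + 0.7ps, so ps = 8602/15.
Buyers pay pb = 8602/15 − 59 = 7717/15; q' = -85 + 0.7·(8602/15) = 23732/75.
Buyers' price falls by p* − pb = 542 − 7717/15 = 413/15; sellers' price rises by ps − p* = 8602/15 − 542 = 472/15.
So consumers capture (413/15)/59 = 7/15 of each unit of subsidy.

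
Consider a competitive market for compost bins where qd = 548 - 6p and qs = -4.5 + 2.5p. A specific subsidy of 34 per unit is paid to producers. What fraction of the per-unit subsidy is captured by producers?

Pre-subsidy: 548 - 6p = -4.5 + 2.5p gives p* = 65, q* = 158.
With the subsidy, sellers receive ps = pb + 34 for each unit, where pb is the price buyers pay.
Supply in terms of pb becomes qs = -4.5 + 2.5(pb + 34) = 80.5 + 2.5pb. Setting this equal to demand: 548 - 6pb = 80.5 + 2.5pb, so pb = 55.
Sellers receive ps = 55 + 34 = 89; q' = 548 − 6·55 = 218.
Buyers' price falls by p* − pb = 65 − 55 = 10; sellers' price rises by ps − p* = 89 − 65 = 24.
So producers capture 24/34 = 12/17 of each unit of subsidy.

Producer share = 12/17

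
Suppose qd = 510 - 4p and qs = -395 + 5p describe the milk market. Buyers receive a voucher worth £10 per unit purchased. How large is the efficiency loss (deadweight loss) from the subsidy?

Deadweight loss = 1000/9

Pre-subsidy: 510 - 4p = -395 + 5p gives p* = 905/9, q* = 970/9.
With the rebate, buyers effectively pay pb = ps − 10, where ps is the price sellers receive.
Demand in terms of ps becomes qd = 510 − 4(ps − 10) = 550 - 4ps. Setting this equal to supply: 550 - 4ps = -395 + 5ps, so ps = 105.
Buyers pay pb = 105 − 10 = 95; q' = -395 + 5·105 = 130.
The subsidy expands output by 130 − 970/9 = 200/9 past the efficient level; on those units the gap between marginal cost and willingness to pay runs from 0 up to 10.
DWL = ½ × 10 × 200/9 = 1000/9.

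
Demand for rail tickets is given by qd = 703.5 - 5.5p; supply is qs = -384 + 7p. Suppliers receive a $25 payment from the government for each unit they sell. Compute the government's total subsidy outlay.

Government cost = $7550

Pre-subsidy: 703.5 - 5.5p = -384 + 7p gives p* = 87, q* = 225.
With the subsidy, sellers receive ps = pb + 25 for each unit, where pb is the price buyers pay.
Supply in terms of pb becomes qs = -384 + 7(pb + 25) = -209 + 7pb. Setting this equal to demand: 703.5 - 5.5pb = -209 + 7pb, so pb = 73.
Sellers receive ps = 73 + 25 = 98; q' = 703.5 − 5.5·73 = 302.
Government outlay = subsidy × quantity = 25 × 302 = 7550.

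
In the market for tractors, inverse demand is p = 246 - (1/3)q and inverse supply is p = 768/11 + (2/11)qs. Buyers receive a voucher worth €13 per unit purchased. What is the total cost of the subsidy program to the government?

Pre-subsidy: 246 - (1/3)q = 768/11 + (2/11)q gives q* = 342 and p* = 132.
With the rebate, buyers effectively pay pb = ps − 13, where ps is the price sellers receive.
On the curves, pb = 246 - (1/3)q and ps = 768/11 + (2/11)q; the wedge ps − pb = 13 gives 768/11 + (2/11)q − (246 - (1/3)q) = 13, so q' = 6243/17.
Then pb = 246 − (1/3)·(6243/17) = 2101/17 and ps = 768/11 + (2/11)·(6243/17) = 2322/17.
Government outlay = subsidy × quantity = 13 × 6243/17 = 81159/17.

Government cost = 81159/17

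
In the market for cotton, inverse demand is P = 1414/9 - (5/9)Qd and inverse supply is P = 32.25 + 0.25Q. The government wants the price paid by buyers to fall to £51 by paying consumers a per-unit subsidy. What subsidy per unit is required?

At a buyer price of 51, quantity demanded is 282.8 − 1.8·51 = 191.
Sellers supply 191 only when they receive Ps = 32.25 + 0.25·191 = 80.
s = Ps − Pb = 80 − 51 = 29.

Required subsidy s = £29 per unit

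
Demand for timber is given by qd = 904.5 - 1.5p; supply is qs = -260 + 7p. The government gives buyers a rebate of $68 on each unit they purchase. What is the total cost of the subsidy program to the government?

Pre-subsidy: 904.5 - 1.5p = -260 + 7p gives p* = 137, q* = 699.
With the rebate, buyers effectively pay pb = ps − 68, where ps is the price sellers receive.
Demand in terms of ps becomes qd = 904.5 − 1.5(ps − 68) = 1006.5 - 1.5ps. Setting this equal to supply: 1006.5 - 1.5ps = -260 + 7ps, so ps = 149.
Buyers pay pb = 149 − 68 = 81; q' = -260 + 7·149 = 783.
Government outlay = subsidy × quantity = 68 × 783 = 53244.

Government cost = $53244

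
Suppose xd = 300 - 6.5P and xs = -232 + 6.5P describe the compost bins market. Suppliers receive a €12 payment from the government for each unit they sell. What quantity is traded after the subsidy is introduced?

x' = 73

Pre-subsidy: 300 - 6.5P = -232 + 6.5P gives P* = 532/13, x* = 34.
With the subsidy, sellers receive Ps = Pb + 12 for each unit, where Pb is the price buyers pay.
Supply in terms of Pb becomes xs = -232 + 6.5(Pb + 12) = -154 + 6.5Pb. Setting this equal to demand: 300 - 6.5Pb = -154 + 6.5Pb, so Pb = 454/13.
Sellers receive Ps = 454/13 + 12 = 610/13; x' = 300 − 6.5·(454/13) = 73.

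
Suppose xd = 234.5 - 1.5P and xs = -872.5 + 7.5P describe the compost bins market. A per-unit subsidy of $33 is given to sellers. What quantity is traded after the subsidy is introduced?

x' = 91.25

Pre-subsidy: 234.5 - 1.5P = -872.5 + 7.5P gives P* = 123, x* = 50.
With the subsidy, sellers receive Ps = Pb + 33 for each unit, where Pb is the price buyers pay.
Supply in terms of Pb becomes xs = -872.5 + 7.5(Pb + 33) = -625 + 7.5Pb. Setting this equal to demand: 234.5 - 1.5Pb = -625 + 7.5Pb, so Pb = 95.5.
Sellers receive Ps = 95.5 + 33 = 128.5; x' = 234.5 − 1.5·95.5 = 91.25.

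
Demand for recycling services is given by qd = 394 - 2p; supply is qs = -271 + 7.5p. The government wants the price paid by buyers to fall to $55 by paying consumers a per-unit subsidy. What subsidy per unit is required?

Required subsidy s = $19 per unit

At a buyer price of 55, quantity demanded is 394 − 2·55 = 284.
Sellers supply 284 only when they receive ps with -271 + 7.5·ps = 284, i.e. ps = 74.
s = ps − pb = 74 − 55 = 19.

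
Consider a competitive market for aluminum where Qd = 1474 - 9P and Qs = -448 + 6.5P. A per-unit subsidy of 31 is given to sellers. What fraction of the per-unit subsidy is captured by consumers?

Pre-subsidy: 1474 - 9P = -448 + 6.5P gives P* = 124, Q* = 358.
With the subsidy, sellers receive Ps = Pb + 31 for each unit, where Pb is the price buyers pay.
Supply in terms of Pb becomes Qs = -448 + 6.5(Pb + 31) = -246.5 + 6.5Pb. Setting this equal to demand: 1474 - 9Pb = -246.5 + 6.5Pb, so Pb = 111.
Sellers receive Ps = 111 + 31 = 142; Q' = 1474 − 9·111 = 475.
Buyers' price falls by P* − Pb = 124 − 111 = 13; sellers' price rises by Ps − P* = 142 − 124 = 18.
So consumers capture 13/31 = 13/31 of each unit of subsidy.

Consumer share = 13/31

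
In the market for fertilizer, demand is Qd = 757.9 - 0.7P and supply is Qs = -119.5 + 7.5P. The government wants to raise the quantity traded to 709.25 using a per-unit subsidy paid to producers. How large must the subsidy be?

At Q = 709.25, invert demand for the buyer price: Pb = (757.9 − 709.25)/0.7 = 69.5; invert supply for the seller price: Ps = (709.25 − (-119.5))/7.5 = 110.5.
The subsidy must fill the gap: s = Ps − Pb = 110.5 − 69.5 = 41.

Required subsidy s = 41 per unit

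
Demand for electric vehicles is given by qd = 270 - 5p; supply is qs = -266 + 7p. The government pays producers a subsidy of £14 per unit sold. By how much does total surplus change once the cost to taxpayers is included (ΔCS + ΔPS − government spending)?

Pre-subsidy: 270 - 5p = -266 + 7p gives p* = 134/3, q* = 140/3.
With the subsidy, sellers receive ps = pb + 14 for each unit, where pb is the price buyers pay.
Supply in terms of pb becomes qs = -266 + 7(pb + 14) = -168 + 7pb. Setting this equal to demand: 270 - 5pb = -168 + 7pb, so pb = 36.5.
Sellers receive ps = 36.5 + 14 = 50.5; q' = 270 − 5·36.5 = 87.5.
ΔCS = ½(140/3 + 87.5)(134/3 − 36.5) = 39445/72; ΔPS = ½(140/3 + 87.5)(50.5 − 134/3) = 28175/72.
Government spending = 14 × 87.5 = 1225.
Net change = 39445/72 + 28175/72 − 1225 = -1715/6. The loss equals the DWL triangle ½·14·245/6.

Net change in total surplus = -1715/6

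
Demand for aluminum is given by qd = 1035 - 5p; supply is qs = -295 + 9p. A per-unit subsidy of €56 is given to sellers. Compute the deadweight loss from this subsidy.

Pre-subsidy: 1035 - 5p = -295 + 9p gives p* = 95, q* = 560.
With the subsidy, sellers receive ps = pb + 56 for each unit, where pb is the price buyers pay.
Supply in terms of pb becomes qs = -295 + 9(pb + 56) = 209 + 9pb. Setting this equal to demand: 1035 - 5pb = 209 + 9pb, so pb = 59.
Sellers receive ps = 59 + 56 = 115; q' = 1035 − 5·59 = 740.
The subsidy expands output by 740 − 560 = 180 past the efficient level; on those units the gap between marginal cost and willingness to pay runs from 0 up to 56.
DWL = ½ × 56 × 180 = 5040.

Deadweight loss = €5040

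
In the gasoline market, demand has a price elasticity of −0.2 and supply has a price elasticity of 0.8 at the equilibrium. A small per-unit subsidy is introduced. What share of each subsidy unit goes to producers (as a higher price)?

For a small subsidy around the equilibrium, the benefit split depends on the relative slopes, which at a point are proportional to the elasticities.
Buyer share = εs/(εs + |εd|) = 0.8/(0.8 + 0.2) = 0.8; seller share = |εd|/(εs + |εd|) = 0.2.
So producers capture 0.2 of the subsidy.

Producer share = 0.2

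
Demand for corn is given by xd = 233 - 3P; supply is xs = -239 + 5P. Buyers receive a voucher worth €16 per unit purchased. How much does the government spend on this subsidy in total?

Pre-subsidy: 233 - 3P = -239 + 5P gives P* = 59, x* = 56.
With the rebate, buyers effectively pay Pb = Ps − 16, where Ps is the price sellers receive.
Demand in terms of Ps becomes xd = 233 − 3(Ps − 16) = 281 - 3Ps. Setting this equal to supply: 281 - 3Ps = -239 + 5Ps, so Ps = 65.
Buyers pay Pb = 65 − 16 = 49; x' = -239 + 5·65 = 86.
Government outlay = subsidy × quantity = 16 × 86 = 1376.

Government cost = €1376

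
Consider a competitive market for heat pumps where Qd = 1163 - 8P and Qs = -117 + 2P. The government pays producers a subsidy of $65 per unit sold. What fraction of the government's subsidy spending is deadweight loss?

Pre-subsidy: 1163 - 8P = -117 + 2P gives P* = 128, Q* = 139.
With the subsidy, sellers receive Ps = Pb + 65 for each unit, where Pb is the price buyers pay.
Supply in terms of Pb becomes Qs = -117 + 2(Pb + 65) = 13 + 2Pb. Setting this equal to demand: 1163 - 8Pb = 13 + 2Pb, so Pb = 115.
Sellers receive Ps = 115 + 65 = 180; Q' = 1163 − 8·115 = 243.
ΔCS = ½(139 + 243)(128 − 115) = 2483; ΔPS = ½(139 + 243)(180 − 128) = 9932.
Government spending = 65 × 243 = 15795.
DWL = ½ × 65 × (243 − 139) = 3380; fraction = 3380 / 15795 = 52/243.

DWL / government spending = 52/243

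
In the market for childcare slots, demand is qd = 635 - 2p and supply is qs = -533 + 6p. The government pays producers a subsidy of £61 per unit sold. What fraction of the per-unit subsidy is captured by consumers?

Pre-subsidy: 635 - 2p = -533 + 6p gives p* = 146, q* = 343.
With the subsidy, sellers receive ps = pb + 61 for each unit, where pb is the price buyers pay.
Supply in terms of pb becomes qs = -533 + 6(pb + 61) = -167 + 6pb. Setting this equal to demand: 635 - 2pb = -167 + 6pb, so pb = 100.25.
Sellers receive ps = 100.25 + 61 = 161.25; q' = 635 − 2·100.25 = 434.5.
Buyers' price falls by p* − pb = 146 − 100.25 = 45.75; sellers' price rises by ps − p* = 161.25 − 146 = 15.25.
So consumers capture 45.75/61 = 0.75 of each unit of subsidy.

Consumer share = 0.75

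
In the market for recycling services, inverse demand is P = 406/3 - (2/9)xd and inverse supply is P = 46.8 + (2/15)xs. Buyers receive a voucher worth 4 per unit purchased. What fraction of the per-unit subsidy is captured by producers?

Pre-subsidy: 406/3 - (2/9)x = 46.8 + (2/15)x gives x* = 249 and P* = 80.
With the rebate, buyers effectively pay Pb = Ps − 4, where Ps is the price sellers receive.
On the curves, Pb = 406/3 - (2/9)x and Ps = 46.8 + (2/15)x; the wedge Ps − Pb = 4 gives 46.8 + (2/15)x − (406/3 - (2/9)x) = 4, so x' = 260.25.
Then Pb = 406/3 − (2/9)·260.25 = 77.5 and Ps = 46.8 + (2/15)·260.25 = 81.5.
Buyers' price falls by P* − Pb = 80 − 77.5 = 2.5; sellers' price rises by Ps − P* = 81.5 − 80 = 1.5.
So producers capture 1.5/4 = 0.375 of each unit of subsidy.

Producer share = 0.375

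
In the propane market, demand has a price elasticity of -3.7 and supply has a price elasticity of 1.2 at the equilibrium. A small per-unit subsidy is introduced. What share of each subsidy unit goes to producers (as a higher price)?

For a small subsidy around the equilibrium, the benefit split depends on the relative slopes, which at a point are proportional to the elasticities.
Buyer share = εs/(εs + |εd|) = 1.2/(1.2 + 3.7) = 12/49; seller share = |εd|/(εs + |εd|) = 37/49.
So producers capture 37/49 of the subsidy.

Producer share = 37/49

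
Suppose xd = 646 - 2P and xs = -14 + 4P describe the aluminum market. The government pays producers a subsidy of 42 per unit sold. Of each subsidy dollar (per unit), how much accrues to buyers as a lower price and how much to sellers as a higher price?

Pre-subsidy: 646 - 2P = -14 + 4P gives P* = 110, x* = 426.
With the subsidy, sellers receive Ps = Pb + 42 for each unit, where Pb is the price buyers pay.
Supply in terms of Pb becomes xs = -14 + 4(Pb + 42) = 154 + 4Pb. Setting this equal to demand: 646 - 2Pb = 154 + 4Pb, so Pb = 82.
Sellers receive Ps = 82 + 42 = 124; x' = 646 − 2·82 = 482.
Buyers' price falls by P* − Pb = 110 − 82 = 28; sellers' price rises by Ps − P* = 124 − 110 = 14.

Buyers gain 28 per unit; sellers gain 14 per unit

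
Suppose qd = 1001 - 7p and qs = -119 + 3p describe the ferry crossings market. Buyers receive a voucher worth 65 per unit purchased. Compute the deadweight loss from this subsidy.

Deadweight loss = 4436.25

Pre-subsidy: 1001 - 7p = -119 + 3p gives p* = 112, q* = 217.
With the rebate, buyers effectively pay pb = ps − 65, where ps is the price sellers receive.
Demand in terms of ps becomes qd = 1001 − 7(ps − 65) = 1456 - 7ps. Setting this equal to supply: 1456 - 7ps = -119 + 3ps, so ps = 157.5.
Buyers pay pb = 157.5 − 65 = 92.5; q' = -119 + 3·157.5 = 353.5.
The subsidy expands output by 353.5 − 217 = 136.5 past the efficient level; on those units the gap between marginal cost and willingness to pay runs from 0 up to 65.
DWL = ½ × 65 × 136.5 = 4436.25.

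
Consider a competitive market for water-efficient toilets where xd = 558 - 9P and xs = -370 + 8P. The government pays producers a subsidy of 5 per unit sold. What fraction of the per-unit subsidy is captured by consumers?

Pre-subsidy: 558 - 9P = -370 + 8P gives P* = 928/17, x* = 1134/17.
With the subsidy, sellers receive Ps = Pb + 5 for each unit, where Pb is the price buyers pay.
Supply in terms of Pb becomes xs = -370 + 8(Pb + 5) = -330 + 8Pb. Setting this equal to demand: 558 - 9Pb = -330 + 8Pb, so Pb = 888/17.
Sellers receive Ps = 888/17 + 5 = 973/17; x' = 558 − 9·(888/17) = 1494/17.
Buyers' price falls by P* − Pb = 928/17 − 888/17 = 40/17; sellers' price rises by Ps − P* = 973/17 − 928/17 = 45/17.
So consumers capture (40/17)/5 = 8/17 of each unit of subsidy.

Consumer share = 8/17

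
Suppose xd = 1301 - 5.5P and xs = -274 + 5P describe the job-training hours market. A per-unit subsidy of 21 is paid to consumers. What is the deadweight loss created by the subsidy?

Pre-subsidy: 1301 - 5.5P = -274 + 5P gives P* = 150, x* = 476.
With the rebate, buyers effectively pay Pb = Ps − 21, where Ps is the price sellers receive.
Demand in terms of Ps becomes xd = 1301 − 5.5(Ps − 21) = 1416.5 - 5.5Ps. Setting this equal to supply: 1416.5 - 5.5Ps = -274 + 5Ps, so Ps = 161.
Buyers pay Pb = 161 − 21 = 140; x' = -274 + 5·161 = 531.
The subsidy expands output by 531 − 476 = 55 past the efficient level; on those units the gap between marginal cost and willingness to pay runs from 0 up to 21.
DWL = ½ × 21 × 55 = 577.5.

Deadweight loss = 577.5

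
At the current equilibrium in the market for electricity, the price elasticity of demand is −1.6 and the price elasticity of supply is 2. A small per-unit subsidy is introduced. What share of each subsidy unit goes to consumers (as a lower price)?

Consumer share = 5/9

For a small subsidy around the equilibrium, the benefit split depends on the relative slopes, which at a point are proportional to the elasticities.
Buyer share = εs/(εs + |εd|) = 2/(2 + 1.6) = 5/9; seller share = |εd|/(εs + |εd|) = 4/9.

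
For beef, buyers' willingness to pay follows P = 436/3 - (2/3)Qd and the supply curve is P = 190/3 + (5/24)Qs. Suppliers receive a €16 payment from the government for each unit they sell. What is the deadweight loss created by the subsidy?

Pre-subsidy: 436/3 - (2/3)Q = 190/3 + (5/24)Q gives Q* = 656/7 and P* = 580/7.
With the subsidy, sellers receive Ps = Pb + 16 for each unit, where Pb is the price buyers pay.
On the curves, Pb = 436/3 - (2/3)Q and Ps = 190/3 + (5/24)Q; the wedge Ps − Pb = 16 gives 190/3 + (5/24)Q − (436/3 - (2/3)Q) = 16, so Q' = 112.
Then Pb = 436/3 − (2/3)·112 = 212/3 and Ps = 190/3 + (5/24)·112 = 260/3.
The subsidy expands output by 112 − 656/7 = 128/7 past the efficient level; on those units the gap between marginal cost and willingness to pay runs from 0 up to 16.
DWL = ½ × 16 × 128/7 = 1024/7.

Deadweight loss = 1024/7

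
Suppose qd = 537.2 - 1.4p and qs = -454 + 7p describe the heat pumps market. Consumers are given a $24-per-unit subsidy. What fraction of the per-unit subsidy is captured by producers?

Pre-subsidy: 537.2 - 1.4p = -454 + 7p gives p* = 118, q* = 372.
With the rebate, buyers effectively pay pb = ps − 24, where ps is the price sellers receive.
Demand in terms of ps becomes qd = 537.2 − 1.4(ps − 24) = 570.8 - 1.4ps. Setting this equal to supply: 570.8 - 1.4ps = -454 + 7ps, so ps = 122.
Buyers pay pb = 122 − 24 = 98; q' = -454 + 7·122 = 400.
Buyers' price falls by p* − pb = 118 − 98 = 20; sellers' price rises by ps − p* = 122 − 118 = 4.
So producers capture 4/24 = 1/6 of each unit of subsidy.

Producer share = 1/6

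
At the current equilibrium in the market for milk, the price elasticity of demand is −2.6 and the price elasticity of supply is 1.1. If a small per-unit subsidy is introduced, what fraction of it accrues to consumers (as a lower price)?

Consumer share = 11/37

For a small subsidy around the equilibrium, the benefit split depends on the relative slopes, which at a point are proportional to the elasticities.
Buyer share = εs/(εs + |εd|) = 1.1/(1.1 + 2.6) = 11/37; seller share = |εd|/(εs + |εd|) = 26/37.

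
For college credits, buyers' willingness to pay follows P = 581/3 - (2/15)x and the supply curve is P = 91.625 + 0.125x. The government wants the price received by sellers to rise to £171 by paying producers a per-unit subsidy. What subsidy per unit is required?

Required subsidy s = £62 per unit

At a seller price of 171, quantity supplied is -733 + 8·171 = 635.
Buyers absorb 635 only when they pay Pb = 581/3 − (2/15)·635 = 109.
s = Ps − Pb = 171 − 109 = 62.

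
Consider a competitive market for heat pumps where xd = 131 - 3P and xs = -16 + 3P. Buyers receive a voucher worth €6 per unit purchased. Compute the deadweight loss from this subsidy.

Pre-subsidy: 131 - 3P = -16 + 3P gives P* = 24.5, x* = 57.5.
With the rebate, buyers effectively pay Pb = Ps − 6, where Ps is the price sellers receive.
Demand in terms of Ps becomes xd = 131 − 3(Ps − 6) = 149 - 3Ps. Setting this equal to supply: 149 - 3Ps = -16 + 3Ps, so Ps = 27.5.
Buyers pay Pb = 27.5 − 6 = 21.5; x' = -16 + 3·27.5 = 66.5.
The subsidy expands output by 66.5 − 57.5 = 9 past the efficient level; on those units the gap between marginal cost and willingness to pay runs from 0 up to 6.
DWL = ½ × 6 × 9 = 27.

Deadweight loss = €27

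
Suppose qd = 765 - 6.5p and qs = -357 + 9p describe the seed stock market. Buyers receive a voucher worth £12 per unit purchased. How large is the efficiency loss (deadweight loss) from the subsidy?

Pre-subsidy: 765 - 6.5p = -357 + 9p gives p* = 2244/31, q* = 9129/31.
With the rebate, buyers effectively pay pb = ps − 12, where ps is the price sellers receive.
Demand in terms of ps becomes qd = 765 − 6.5(ps − 12) = 843 - 6.5ps. Setting this equal to supply: 843 - 6.5ps = -357 + 9ps, so ps = 2400/31.
Buyers pay pb = 2400/31 − 12 = 2028/31; q' = -357 + 9·(2400/31) = 10533/31.
The subsidy expands output by 10533/31 − 9129/31 = 1404/31 past the efficient level; on those units the gap between marginal cost and willingness to pay runs from 0 up to 12.
DWL = ½ × 12 × 1404/31 = 8424/31.

Deadweight loss = 8424/31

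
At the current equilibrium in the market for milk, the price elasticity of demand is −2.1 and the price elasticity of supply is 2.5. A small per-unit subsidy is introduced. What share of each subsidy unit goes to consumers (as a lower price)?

Consumer share = 25/46

For a small subsidy around the equilibrium, the benefit split depends on the relative slopes, which at a point are proportional to the elasticities.
Buyer share = εs/(εs + |εd|) = 2.5/(2.5 + 2.1) = 25/46; seller share = |εd|/(εs + |εd|) = 21/46.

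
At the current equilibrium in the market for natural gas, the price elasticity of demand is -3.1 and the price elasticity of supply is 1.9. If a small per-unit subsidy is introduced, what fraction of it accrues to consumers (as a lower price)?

Consumer share = 0.38

For a small subsidy around the equilibrium, the benefit split depends on the relative slopes, which at a point are proportional to the elasticities.
Buyer share = εs/(εs + |εd|) = 1.9/(1.9 + 3.1) = 0.38; seller share = |εd|/(εs + |εd|) = 0.62.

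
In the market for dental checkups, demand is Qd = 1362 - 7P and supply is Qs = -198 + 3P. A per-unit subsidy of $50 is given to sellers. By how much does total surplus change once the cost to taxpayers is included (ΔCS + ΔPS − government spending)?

Net change in total surplus = -$2625

Pre-subsidy: 1362 - 7P = -198 + 3P gives P* = 156, Q* = 270.
With the subsidy, sellers receive Ps = Pb + 50 for each unit, where Pb is the price buyers pay.
Supply in terms of Pb becomes Qs = -198 + 3(Pb + 50) = -48 + 3Pb. Setting this equal to demand: 1362 - 7Pb = -48 + 3Pb, so Pb = 141.
Sellers receive Ps = 141 + 50 = 191; Q' = 1362 − 7·141 = 375.
ΔCS = ½(270 + 375)(156 − 141) = 4837.5; ΔPS = ½(270 + 375)(191 − 156) = 11287.5.
Government spending = 50 × 375 = 18750.
Net change = 4837.5 + 11287.5 − 18750 = -2625. The loss equals the DWL triangle ½·50·105.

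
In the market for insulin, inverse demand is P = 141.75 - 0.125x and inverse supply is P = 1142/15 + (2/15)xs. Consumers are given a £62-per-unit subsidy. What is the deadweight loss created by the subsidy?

Pre-subsidy: 141.75 - 0.125x = 1142/15 + (2/15)x gives x* = 254 and P* = 110.
With the rebate, buyers effectively pay Pb = Ps − 62, where Ps is the price sellers receive.
On the curves, Pb = 141.75 - 0.125x and Ps = 1142/15 + (2/15)x; the wedge Ps − Pb = 62 gives 1142/15 + (2/15)x − (141.75 - 0.125x) = 62, so x' = 494.
Then Pb = 141.75 − 0.125·494 = 80 and Ps = 1142/15 + (2/15)·494 = 142.
The subsidy expands output by 494 − 254 = 240 past the efficient level; on those units the gap between marginal cost and willingness to pay runs from 0 up to 62.
DWL = ½ × 62 × 240 = 7440.

Deadweight loss = £7440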